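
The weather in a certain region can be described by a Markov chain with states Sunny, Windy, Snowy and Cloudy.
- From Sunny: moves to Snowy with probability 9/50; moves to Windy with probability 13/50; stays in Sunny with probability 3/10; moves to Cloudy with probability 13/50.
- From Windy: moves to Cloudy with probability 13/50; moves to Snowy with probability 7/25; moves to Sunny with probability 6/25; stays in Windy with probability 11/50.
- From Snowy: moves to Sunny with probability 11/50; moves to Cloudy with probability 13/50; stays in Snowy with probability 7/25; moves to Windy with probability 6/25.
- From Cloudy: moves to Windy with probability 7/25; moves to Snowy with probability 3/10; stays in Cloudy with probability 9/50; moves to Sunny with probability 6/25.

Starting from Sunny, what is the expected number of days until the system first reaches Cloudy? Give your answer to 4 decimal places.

Let t(s) be the expected number of days to first reach Cloudy from state s, with t(Cloudy) = 0. Conditioning on the first day:
t(Sunny) = 1 + 0.3·t(Sunny) + 0.26·t(Windy) + 0.18·t(Snowy)
t(Windy) = 1 + 0.24·t(Sunny) + 0.22·t(Windy) + 0.28·t(Snowy)
t(Snowy) = 1 + 0.22·t(Sunny) + 0.24·t(Windy) + 0.28·t(Snowy)
Solving: t(Sunny) = 3.8462, t(Windy) = 3.8462, t(Snowy) = 3.8462.
Expected days from Sunny to Cloudy: 3.8462.

3.8462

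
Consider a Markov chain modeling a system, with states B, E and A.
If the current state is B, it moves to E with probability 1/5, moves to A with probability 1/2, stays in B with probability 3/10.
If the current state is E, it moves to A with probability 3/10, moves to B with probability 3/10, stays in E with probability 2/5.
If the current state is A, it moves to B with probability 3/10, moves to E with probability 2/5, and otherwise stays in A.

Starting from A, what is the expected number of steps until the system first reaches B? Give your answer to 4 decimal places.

3.3333

Let t(s) be the expected number of steps to first reach B from state s, with t(B) = 0. Conditioning on the first step:
t(E) = 1 + 0.4·t(E) + 0.3·t(A)
t(A) = 1 + 0.4·t(E) + 0.3·t(A)
Solving: t(E) = 3.3333, t(A) = 3.3333.
Expected steps from A to B: 3.3333.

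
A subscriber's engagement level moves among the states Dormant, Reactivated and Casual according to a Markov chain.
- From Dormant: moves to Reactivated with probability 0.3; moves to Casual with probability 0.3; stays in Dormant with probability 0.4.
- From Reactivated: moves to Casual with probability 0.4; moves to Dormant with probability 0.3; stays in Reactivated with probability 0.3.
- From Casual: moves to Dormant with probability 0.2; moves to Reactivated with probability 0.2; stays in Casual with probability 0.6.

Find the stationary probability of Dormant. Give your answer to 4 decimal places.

0.2817

Let the stationary distribution be π with π = πP and π_1 + π_2 + π_3 = 1.
π_1 = 0.4·π_1 + 0.3·π_2 + 0.2·π_3
π_2 = 0.3·π_1 + 0.3·π_2 + 0.2·π_3
Solving with the normalization constraint gives π = (0.2817, 0.2535, 0.4648).
So the stationary probability of Dormant is 0.2817.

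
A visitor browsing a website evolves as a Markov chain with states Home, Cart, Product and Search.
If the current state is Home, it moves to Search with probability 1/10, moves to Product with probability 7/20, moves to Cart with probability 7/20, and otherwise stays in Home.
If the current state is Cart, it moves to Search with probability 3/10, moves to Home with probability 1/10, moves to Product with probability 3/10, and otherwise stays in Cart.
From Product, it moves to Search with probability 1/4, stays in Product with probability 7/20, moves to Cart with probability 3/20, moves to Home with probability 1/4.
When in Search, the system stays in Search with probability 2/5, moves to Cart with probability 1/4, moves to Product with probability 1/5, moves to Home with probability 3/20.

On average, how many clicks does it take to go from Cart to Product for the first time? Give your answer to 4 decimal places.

3.6243

Let t(s) be the expected number of clicks to first reach Product from state s, with t(Product) = 0. Conditioning on the first click:
t(Home) = 1 + 0.2·t(Home) + 0.35·t(Cart) + 0.1·t(Search)
t(Cart) = 1 + 0.1·t(Home) + 0.3·t(Cart) + 0.3·t(Search)
t(Search) = 1 + 0.15·t(Home) + 0.25·t(Cart) + 0.4·t(Search)
Solving: t(Home) = 3.3370, t(Cart) = 3.6243, t(Search) = 4.0110.
Expected clicks from Cart to Product: 3.6243.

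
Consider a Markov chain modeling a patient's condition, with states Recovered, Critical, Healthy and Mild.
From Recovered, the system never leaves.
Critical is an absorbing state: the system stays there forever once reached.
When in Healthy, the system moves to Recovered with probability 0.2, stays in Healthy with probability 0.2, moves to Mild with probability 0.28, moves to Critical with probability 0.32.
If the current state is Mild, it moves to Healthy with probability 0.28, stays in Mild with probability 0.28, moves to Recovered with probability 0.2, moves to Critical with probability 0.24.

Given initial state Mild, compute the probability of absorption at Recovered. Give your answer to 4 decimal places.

0.4341

Let h(s) be the probability of absorption at Recovered starting from transient state s. Then h(Recovered) = 1 and h(Critical) = 0. By first-step analysis:
h(Healthy) = 0.2·1 + 0.32·0 + 0.2·h(Healthy) + 0.28·h(Mild)
h(Mild) = 0.2·1 + 0.24·0 + 0.28·h(Healthy) + 0.28·h(Mild)
Solving: h(Healthy) = 0.4019, h(Mild) = 0.4341.
Starting from Mild, the probability is 0.4341.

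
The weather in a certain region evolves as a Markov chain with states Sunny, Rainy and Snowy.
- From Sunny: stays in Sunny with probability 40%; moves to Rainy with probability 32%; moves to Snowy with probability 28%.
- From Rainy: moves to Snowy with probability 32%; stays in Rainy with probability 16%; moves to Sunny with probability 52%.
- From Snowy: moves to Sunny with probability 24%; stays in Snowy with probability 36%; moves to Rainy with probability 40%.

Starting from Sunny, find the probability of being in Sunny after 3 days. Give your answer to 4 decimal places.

Propagate the distribution vector 3 days from Sunny.
After 0 days: (1.0000, 0.0000, 0.0000)
After 1 day: (0.4000, 0.3200, 0.2800)
After 2 days: (0.3936, 0.2912, 0.3152)
After 3 days: (0.3845, 0.2986, 0.3169)
P(in Sunny after 3 days) = 0.3845

0.3845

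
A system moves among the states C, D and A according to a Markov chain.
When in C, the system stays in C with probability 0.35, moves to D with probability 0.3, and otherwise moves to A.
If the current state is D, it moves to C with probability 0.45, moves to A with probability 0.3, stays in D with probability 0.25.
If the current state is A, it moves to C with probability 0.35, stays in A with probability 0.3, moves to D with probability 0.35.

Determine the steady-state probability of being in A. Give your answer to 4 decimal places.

0.3190

Let the stationary distribution be π with π = πP and π_1 + π_2 + π_3 = 1.
π_1 = 0.35·π_1 + 0.45·π_2 + 0.35·π_3
π_2 = 0.3·π_1 + 0.25·π_2 + 0.35·π_3
Solving with the normalization constraint gives π = (0.3801, 0.3009, 0.3190).
So the stationary probability of A is 0.3190.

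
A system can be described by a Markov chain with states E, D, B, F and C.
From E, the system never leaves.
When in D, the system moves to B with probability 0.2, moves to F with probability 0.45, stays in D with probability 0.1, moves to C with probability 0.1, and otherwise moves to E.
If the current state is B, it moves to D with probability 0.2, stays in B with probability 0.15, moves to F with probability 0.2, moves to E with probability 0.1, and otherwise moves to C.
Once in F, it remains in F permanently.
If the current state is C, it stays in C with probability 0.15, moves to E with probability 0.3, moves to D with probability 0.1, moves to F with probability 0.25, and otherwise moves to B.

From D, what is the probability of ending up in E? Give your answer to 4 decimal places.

0.3061

Let h(s) be the probability of absorption at E starting from transient state s. Then h(E) = 1 and h(F) = 0. By first-step analysis:
h(D) = 0.15·1 + 0.1·h(D) + 0.2·h(B) + 0.45·0 + 0.1·h(C)
h(B) = 0.1·1 + 0.2·h(D) + 0.15·h(B) + 0.2·0 + 0.35·h(C)
h(C) = 0.3·1 + 0.1·h(D) + 0.2·h(B) + 0.25·0 + 0.15·h(C)
Solving: h(D) = 0.3061, h(B) = 0.3874, h(C) = 0.4801.
Starting from D, the probability is 0.3061.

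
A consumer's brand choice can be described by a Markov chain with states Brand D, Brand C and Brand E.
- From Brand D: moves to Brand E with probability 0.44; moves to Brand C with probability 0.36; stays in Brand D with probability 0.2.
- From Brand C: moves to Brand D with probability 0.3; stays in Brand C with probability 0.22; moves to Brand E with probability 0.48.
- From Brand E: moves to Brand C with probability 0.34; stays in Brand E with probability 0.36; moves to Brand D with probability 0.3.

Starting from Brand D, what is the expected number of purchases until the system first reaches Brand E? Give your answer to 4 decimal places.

2.2093

Let t(s) be the expected number of purchases to first reach Brand E from state s, with t(Brand E) = 0. Conditioning on the first purchase:
t(Brand D) = 1 + 0.2·t(Brand D) + 0.36·t(Brand C)
t(Brand C) = 1 + 0.3·t(Brand D) + 0.22·t(Brand C)
Solving: t(Brand D) = 2.2093, t(Brand C) = 2.1318.
Expected purchases from Brand D to Brand E: 2.2093.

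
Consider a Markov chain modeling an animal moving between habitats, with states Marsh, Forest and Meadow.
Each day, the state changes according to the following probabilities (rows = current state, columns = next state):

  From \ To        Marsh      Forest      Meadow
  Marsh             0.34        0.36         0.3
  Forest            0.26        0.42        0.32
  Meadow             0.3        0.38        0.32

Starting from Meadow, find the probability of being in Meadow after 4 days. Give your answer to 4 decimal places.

Propagate the distribution vector 4 days from Meadow.
After 0 days: (0.0000, 0.0000, 1.0000)
After 1 day: (0.3000, 0.3800, 0.3200)
After 2 days: (0.2968, 0.3892, 0.3140)
After 3 days: (0.2963, 0.3896, 0.3141)
After 4 days: (0.2963, 0.3897, 0.3141)
P(in Meadow after 4 days) = 0.3141

0.3141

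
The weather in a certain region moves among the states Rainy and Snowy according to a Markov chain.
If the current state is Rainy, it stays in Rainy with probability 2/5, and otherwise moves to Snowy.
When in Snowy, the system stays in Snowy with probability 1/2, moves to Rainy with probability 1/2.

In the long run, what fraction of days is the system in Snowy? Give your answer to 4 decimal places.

0.5455

Let the stationary distribution be π with π = πP and π_1 + π_2 = 1.
π_1 = 0.4·π_1 + 0.5·π_2
Solving with the normalization constraint gives π = (0.4545, 0.5455).
So the stationary probability of Snowy is 0.5455.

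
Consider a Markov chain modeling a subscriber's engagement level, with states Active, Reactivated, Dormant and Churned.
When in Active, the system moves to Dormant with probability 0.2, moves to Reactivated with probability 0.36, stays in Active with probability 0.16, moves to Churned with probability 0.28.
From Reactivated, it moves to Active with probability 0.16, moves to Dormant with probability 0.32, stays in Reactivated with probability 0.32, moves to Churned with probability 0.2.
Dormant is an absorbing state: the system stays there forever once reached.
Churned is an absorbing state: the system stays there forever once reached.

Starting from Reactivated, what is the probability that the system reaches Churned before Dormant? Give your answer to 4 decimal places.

Let h(s) be the probability of absorption at Churned starting from transient state s. Then h(Churned) = 1 and h(Dormant) = 0. By first-step analysis:
h(Active) = 0.16·h(Active) + 0.36·h(Reactivated) + 0.2·0 + 0.28·1
h(Reactivated) = 0.16·h(Active) + 0.32·h(Reactivated) + 0.32·0 + 0.2·1
Solving: h(Active) = 0.5109, h(Reactivated) = 0.4143.
Starting from Reactivated, the probability is 0.4143.

0.4143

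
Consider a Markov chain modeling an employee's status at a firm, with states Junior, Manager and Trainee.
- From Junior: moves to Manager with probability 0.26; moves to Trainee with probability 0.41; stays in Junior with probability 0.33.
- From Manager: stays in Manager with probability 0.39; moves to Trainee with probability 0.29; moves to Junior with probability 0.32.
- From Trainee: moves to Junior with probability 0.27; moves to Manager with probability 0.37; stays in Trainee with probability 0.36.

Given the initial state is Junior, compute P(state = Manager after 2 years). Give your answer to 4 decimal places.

Sum over the intermediate state after 1 year:
P = P(Junior→Junior)·P(Junior→Manager) + P(Junior→Manager)·P(Manager→Manager) + P(Junior→Trainee)·P(Trainee→Manager)
  = 0.33×0.26 + 0.26×0.39 + 0.41×0.37
  = 0.0858 + 0.1014 + 0.1517 = 0.3389

0.3389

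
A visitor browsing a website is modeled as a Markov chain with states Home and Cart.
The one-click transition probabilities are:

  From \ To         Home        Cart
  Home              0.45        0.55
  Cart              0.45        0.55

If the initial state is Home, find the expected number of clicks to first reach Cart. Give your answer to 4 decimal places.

1.8182

Let t(s) be the expected number of clicks to first reach Cart from state s, with t(Cart) = 0. Conditioning on the first click:
t(Home) = 1 + 0.45·t(Home)
Solving: t(Home) = 1.8182.
Expected clicks from Home to Cart: 1.8182.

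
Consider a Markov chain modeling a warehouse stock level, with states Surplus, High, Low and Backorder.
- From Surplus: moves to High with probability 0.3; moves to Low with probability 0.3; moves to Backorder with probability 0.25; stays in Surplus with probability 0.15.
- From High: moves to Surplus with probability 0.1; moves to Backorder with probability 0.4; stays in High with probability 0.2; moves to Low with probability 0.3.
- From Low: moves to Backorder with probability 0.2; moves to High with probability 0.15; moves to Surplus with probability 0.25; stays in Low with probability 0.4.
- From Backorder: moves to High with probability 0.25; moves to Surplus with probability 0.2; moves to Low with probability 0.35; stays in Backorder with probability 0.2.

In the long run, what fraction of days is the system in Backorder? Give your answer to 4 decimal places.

0.2521

Let the stationary distribution be π with π = πP and π_1 + π_2 + π_3 + π_4 = 1.
π_1 = 0.15·π_1 + 0.1·π_2 + 0.25·π_3 + 0.2·π_4
π_2 = 0.3·π_1 + 0.2·π_2 + 0.15·π_3 + 0.25·π_4
π_3 = 0.3·π_1 + 0.3·π_2 + 0.4·π_3 + 0.35·π_4
Solving with the normalization constraint gives π = (0.1866, 0.2139, 0.3473, 0.2521).
So the stationary probability of Backorder is 0.2521.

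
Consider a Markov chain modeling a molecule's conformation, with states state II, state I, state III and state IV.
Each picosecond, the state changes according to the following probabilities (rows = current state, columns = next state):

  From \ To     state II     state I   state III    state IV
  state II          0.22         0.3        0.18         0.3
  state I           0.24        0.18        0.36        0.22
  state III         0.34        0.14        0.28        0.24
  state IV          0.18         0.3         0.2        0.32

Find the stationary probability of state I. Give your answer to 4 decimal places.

0.2318

Let the stationary distribution be π with π = πP and π_1 + π_2 + π_3 + π_4 = 1.
π_1 = 0.22·π_1 + 0.24·π_2 + 0.34·π_3 + 0.18·π_4
π_2 = 0.3·π_1 + 0.18·π_2 + 0.14·π_3 + 0.3·π_4
π_3 = 0.18·π_1 + 0.36·π_2 + 0.28·π_3 + 0.2·π_4
Solving with the normalization constraint gives π = (0.2441, 0.2318, 0.2524, 0.2717).
So the stationary probability of state I is 0.2318.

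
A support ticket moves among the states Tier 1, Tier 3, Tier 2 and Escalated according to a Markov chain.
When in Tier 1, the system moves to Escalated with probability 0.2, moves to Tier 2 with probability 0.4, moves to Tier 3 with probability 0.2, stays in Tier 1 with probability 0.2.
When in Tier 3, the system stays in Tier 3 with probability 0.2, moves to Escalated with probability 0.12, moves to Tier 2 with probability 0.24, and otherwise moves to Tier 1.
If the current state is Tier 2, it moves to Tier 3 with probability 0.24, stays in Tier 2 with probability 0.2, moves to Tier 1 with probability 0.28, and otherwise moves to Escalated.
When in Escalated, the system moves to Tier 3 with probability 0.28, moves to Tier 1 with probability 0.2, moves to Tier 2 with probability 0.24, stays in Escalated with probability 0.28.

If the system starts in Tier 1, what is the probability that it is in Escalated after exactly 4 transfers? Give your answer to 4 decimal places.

Propagate the distribution vector 4 transfers from Tier 1.
After 0 transfers: (1.0000, 0.0000, 0.0000, 0.0000)
After 1 transfer: (0.2000, 0.2000, 0.4000, 0.2000)
After 2 transfers: (0.2800, 0.2320, 0.2560, 0.2320)
After 3 transfers: (0.2762, 0.2288, 0.2746, 0.2205)
After 4 transfers: (0.2769, 0.2286, 0.2732, 0.2213)
P(in Escalated after 4 transfers) = 0.2213

0.2213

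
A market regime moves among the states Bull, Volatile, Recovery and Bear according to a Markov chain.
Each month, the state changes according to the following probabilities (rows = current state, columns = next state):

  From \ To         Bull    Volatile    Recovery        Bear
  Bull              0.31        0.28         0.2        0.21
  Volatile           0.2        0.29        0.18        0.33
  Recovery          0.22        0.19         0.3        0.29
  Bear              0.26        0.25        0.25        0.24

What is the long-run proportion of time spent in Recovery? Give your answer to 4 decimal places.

0.2314

Let the stationary distribution be π with π = πP and π_1 + π_2 + π_3 + π_4 = 1.
π_1 = 0.31·π_1 + 0.2·π_2 + 0.22·π_3 + 0.26·π_4
π_2 = 0.28·π_1 + 0.29·π_2 + 0.19·π_3 + 0.25·π_4
π_3 = 0.2·π_1 + 0.18·π_2 + 0.3·π_3 + 0.25·π_4
Solving with the normalization constraint gives π = (0.2479, 0.2537, 0.2314, 0.2670).
So the stationary probability of Recovery is 0.2314.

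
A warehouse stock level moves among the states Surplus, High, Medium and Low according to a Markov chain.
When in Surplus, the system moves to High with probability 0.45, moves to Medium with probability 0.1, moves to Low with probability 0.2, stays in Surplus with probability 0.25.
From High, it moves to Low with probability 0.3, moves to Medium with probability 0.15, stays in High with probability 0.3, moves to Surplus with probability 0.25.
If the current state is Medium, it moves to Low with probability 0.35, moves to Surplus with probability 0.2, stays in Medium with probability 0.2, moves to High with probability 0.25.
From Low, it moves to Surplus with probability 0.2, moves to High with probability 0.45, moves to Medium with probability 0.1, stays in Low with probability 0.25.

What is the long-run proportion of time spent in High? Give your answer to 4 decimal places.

Let the stationary distribution be π with π = πP and π_1 + π_2 + π_3 + π_4 = 1.
π_1 = 0.25·π_1 + 0.25·π_2 + 0.2·π_3 + 0.2·π_4
π_2 = 0.45·π_1 + 0.3·π_2 + 0.25·π_3 + 0.45·π_4
π_3 = 0.1·π_1 + 0.15·π_2 + 0.2·π_3 + 0.1·π_4
Solving with the normalization constraint gives π = (0.2299, 0.3684, 0.1316, 0.2701).
So the stationary probability of High is 0.3684.

0.3684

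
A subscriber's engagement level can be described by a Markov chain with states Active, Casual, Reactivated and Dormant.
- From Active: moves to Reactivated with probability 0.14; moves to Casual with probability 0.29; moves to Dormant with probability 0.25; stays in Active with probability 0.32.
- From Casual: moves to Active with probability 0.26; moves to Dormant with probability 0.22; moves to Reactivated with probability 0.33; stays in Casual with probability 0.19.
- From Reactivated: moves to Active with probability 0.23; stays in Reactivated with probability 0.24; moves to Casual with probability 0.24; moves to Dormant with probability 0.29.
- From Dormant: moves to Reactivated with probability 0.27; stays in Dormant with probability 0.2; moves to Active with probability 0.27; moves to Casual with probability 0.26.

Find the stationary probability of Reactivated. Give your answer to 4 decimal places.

0.2422

Let the stationary distribution be π with π = πP and π_1 + π_2 + π_3 + π_4 = 1.
π_1 = 0.32·π_1 + 0.26·π_2 + 0.23·π_3 + 0.27·π_4
π_2 = 0.29·π_1 + 0.19·π_2 + 0.24·π_3 + 0.26·π_4
π_3 = 0.14·π_1 + 0.33·π_2 + 0.24·π_3 + 0.27·π_4
Solving with the normalization constraint gives π = (0.2714, 0.2461, 0.2422, 0.2403).
So the stationary probability of Reactivated is 0.2422.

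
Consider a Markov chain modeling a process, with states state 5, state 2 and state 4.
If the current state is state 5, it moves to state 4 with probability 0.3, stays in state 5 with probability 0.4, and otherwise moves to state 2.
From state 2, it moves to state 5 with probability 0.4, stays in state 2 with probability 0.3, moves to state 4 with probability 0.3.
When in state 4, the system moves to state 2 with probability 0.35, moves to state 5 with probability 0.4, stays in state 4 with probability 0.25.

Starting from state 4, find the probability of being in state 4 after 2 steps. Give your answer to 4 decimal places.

0.2875

Sum over the intermediate state after 1 step:
P = P(state 4→state 5)·P(state 5→state 4) + P(state 4→state 2)·P(state 2→state 4) + P(state 4→state 4)·P(state 4→state 4)
  = 0.4×0.3 + 0.35×0.3 + 0.25×0.25
  = 0.1200 + 0.1050 + 0.0625 = 0.2875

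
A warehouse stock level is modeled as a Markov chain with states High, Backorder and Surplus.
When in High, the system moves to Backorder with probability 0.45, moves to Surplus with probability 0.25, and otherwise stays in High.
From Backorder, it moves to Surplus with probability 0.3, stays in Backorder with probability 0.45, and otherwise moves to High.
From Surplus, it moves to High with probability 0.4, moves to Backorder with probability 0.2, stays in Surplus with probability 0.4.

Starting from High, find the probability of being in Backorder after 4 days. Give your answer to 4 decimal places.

0.3710

Propagate the distribution vector 4 days from High.
After 0 days: (1.0000, 0.0000, 0.0000)
After 1 day: (0.3000, 0.4500, 0.2500)
After 2 days: (0.3025, 0.3875, 0.3100)
After 3 days: (0.3116, 0.3725, 0.3159)
After 4 days: (0.3130, 0.3710, 0.3160)
P(in Backorder after 4 days) = 0.3710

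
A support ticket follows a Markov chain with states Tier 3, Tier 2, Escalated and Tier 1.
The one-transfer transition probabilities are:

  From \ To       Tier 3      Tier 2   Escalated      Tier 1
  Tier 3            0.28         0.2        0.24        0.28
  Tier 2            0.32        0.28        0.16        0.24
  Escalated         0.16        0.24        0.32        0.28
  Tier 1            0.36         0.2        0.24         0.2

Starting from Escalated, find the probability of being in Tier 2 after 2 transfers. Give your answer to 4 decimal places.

0.2320

Propagate the distribution vector 2 transfers from Escalated.
After 0 transfers: (0.0000, 0.0000, 1.0000, 0.0000)
After 1 transfer: (0.1600, 0.2400, 0.3200, 0.2800)
After 2 transfers: (0.2736, 0.2320, 0.2464, 0.2480)
P(in Tier 2 after 2 transfers) = 0.2320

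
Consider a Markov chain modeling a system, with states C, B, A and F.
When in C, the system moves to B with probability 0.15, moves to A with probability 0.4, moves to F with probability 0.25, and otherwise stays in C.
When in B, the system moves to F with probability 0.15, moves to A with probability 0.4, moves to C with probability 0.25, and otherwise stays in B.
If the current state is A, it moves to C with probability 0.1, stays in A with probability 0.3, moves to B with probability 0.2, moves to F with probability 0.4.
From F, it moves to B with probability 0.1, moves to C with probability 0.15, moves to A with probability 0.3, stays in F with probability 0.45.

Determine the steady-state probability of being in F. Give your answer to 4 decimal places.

0.3550

Let the stationary distribution be π with π = πP and π_1 + π_2 + π_3 + π_4 = 1.
π_1 = 0.2·π_1 + 0.25·π_2 + 0.1·π_3 + 0.15·π_4
π_2 = 0.15·π_1 + 0.2·π_2 + 0.2·π_3 + 0.1·π_4
π_3 = 0.4·π_1 + 0.4·π_2 + 0.3·π_3 + 0.3·π_4
Solving with the normalization constraint gives π = (0.1569, 0.1566, 0.3314, 0.3550).
So the stationary probability of F is 0.3550.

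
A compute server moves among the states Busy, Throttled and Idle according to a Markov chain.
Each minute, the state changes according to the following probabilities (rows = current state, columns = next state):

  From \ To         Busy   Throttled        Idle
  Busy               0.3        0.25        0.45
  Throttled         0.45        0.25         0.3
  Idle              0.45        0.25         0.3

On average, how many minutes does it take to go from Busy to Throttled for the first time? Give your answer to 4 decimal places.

Let t(s) be the expected number of minutes to first reach Throttled from state s, with t(Throttled) = 0. Conditioning on the first minute:
t(Busy) = 1 + 0.3·t(Busy) + 0.45·t(Idle)
t(Idle) = 1 + 0.45·t(Busy) + 0.3·t(Idle)
Solving: t(Busy) = 4.0000, t(Idle) = 4.0000.
Expected minutes from Busy to Throttled: 4.0000.

4.0000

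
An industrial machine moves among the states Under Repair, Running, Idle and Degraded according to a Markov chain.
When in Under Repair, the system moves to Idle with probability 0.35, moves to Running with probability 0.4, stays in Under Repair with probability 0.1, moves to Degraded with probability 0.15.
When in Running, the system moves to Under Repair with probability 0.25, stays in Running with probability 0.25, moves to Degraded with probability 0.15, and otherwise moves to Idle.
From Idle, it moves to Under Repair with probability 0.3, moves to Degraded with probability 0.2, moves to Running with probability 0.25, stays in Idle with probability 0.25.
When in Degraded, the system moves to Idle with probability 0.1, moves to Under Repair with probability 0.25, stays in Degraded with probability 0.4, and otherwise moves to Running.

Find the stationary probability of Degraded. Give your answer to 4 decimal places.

Let the stationary distribution be π with π = πP and π_1 + π_2 + π_3 + π_4 = 1.
π_1 = 0.1·π_1 + 0.25·π_2 + 0.3·π_3 + 0.25·π_4
π_2 = 0.4·π_1 + 0.25·π_2 + 0.25·π_3 + 0.25·π_4
π_3 = 0.35·π_1 + 0.35·π_2 + 0.25·π_3 + 0.1·π_4
Solving with the normalization constraint gives π = (0.2291, 0.2844, 0.2687, 0.2179).
So the stationary probability of Degraded is 0.2179.

0.2179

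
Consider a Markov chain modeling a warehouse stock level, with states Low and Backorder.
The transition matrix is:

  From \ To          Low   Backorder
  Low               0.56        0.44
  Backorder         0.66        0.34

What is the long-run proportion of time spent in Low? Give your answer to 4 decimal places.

0.6000

Let the stationary distribution be π with π = πP and π_1 + π_2 = 1.
π_1 = 0.56·π_1 + 0.66·π_2
Solving with the normalization constraint gives π = (0.6000, 0.4000).
So the stationary probability of Low is 0.6000.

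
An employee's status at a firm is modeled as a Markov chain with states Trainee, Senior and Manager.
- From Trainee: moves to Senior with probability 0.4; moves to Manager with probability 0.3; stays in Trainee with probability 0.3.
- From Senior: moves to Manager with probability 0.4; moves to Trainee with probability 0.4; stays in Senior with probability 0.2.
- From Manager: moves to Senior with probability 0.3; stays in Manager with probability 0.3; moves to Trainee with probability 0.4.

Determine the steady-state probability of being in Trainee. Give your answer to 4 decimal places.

0.3636

Let the stationary distribution be π with π = πP and π_1 + π_2 + π_3 = 1.
π_1 = 0.3·π_1 + 0.4·π_2 + 0.4·π_3
π_2 = 0.4·π_1 + 0.2·π_2 + 0.3·π_3
Solving with the normalization constraint gives π = (0.3636, 0.3058, 0.3306).
So the stationary probability of Trainee is 0.3636.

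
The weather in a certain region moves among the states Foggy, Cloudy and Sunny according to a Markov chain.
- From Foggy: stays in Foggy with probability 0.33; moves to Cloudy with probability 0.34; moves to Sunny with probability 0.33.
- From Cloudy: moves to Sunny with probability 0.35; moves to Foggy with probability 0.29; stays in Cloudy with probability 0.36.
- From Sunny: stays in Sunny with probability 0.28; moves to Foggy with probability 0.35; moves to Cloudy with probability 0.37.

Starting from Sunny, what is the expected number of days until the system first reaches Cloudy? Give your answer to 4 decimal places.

Let t(s) be the expected number of days to first reach Cloudy from state s, with t(Cloudy) = 0. Conditioning on the first day:
t(Foggy) = 1 + 0.33·t(Foggy) + 0.33·t(Sunny)
t(Sunny) = 1 + 0.35·t(Foggy) + 0.28·t(Sunny)
Solving: t(Foggy) = 2.8618, t(Sunny) = 2.7800.
Expected days from Sunny to Cloudy: 2.7800.

2.7800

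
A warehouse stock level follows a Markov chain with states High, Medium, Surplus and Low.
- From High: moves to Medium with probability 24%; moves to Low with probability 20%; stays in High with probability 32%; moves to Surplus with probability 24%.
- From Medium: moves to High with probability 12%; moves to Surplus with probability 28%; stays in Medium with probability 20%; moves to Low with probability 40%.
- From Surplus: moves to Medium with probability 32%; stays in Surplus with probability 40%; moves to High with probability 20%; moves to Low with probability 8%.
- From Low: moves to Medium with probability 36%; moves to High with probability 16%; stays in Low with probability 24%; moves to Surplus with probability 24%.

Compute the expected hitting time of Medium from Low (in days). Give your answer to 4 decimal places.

3.0856

Let t(s) be the expected number of days to first reach Medium from state s, with t(Medium) = 0. Conditioning on the first day:
t(High) = 1 + 0.32·t(High) + 0.24·t(Surplus) + 0.2·t(Low)
t(Surplus) = 1 + 0.2·t(High) + 0.4·t(Surplus) + 0.08·t(Low)
t(Low) = 1 + 0.16·t(High) + 0.24·t(Surplus) + 0.24·t(Low)
Solving: t(High) = 3.5264, t(Surplus) = 3.2536, t(Low) = 3.0856.
Expected days from Low to Medium: 3.0856.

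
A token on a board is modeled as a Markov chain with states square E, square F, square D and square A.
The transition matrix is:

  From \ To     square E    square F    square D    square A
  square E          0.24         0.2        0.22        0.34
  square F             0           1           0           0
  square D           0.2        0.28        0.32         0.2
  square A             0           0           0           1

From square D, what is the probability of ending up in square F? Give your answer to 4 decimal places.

Let h(s) be the probability of absorption at square F starting from transient state s. Then h(square F) = 1 and h(square A) = 0. By first-step analysis:
h(square E) = 0.24·h(square E) + 0.2·1 + 0.22·h(square D) + 0.34·0
h(square D) = 0.2·h(square E) + 0.28·1 + 0.32·h(square D) + 0.2·0
Solving: h(square E) = 0.4179, h(square D) = 0.5347.
Starting from square D, the probability is 0.5347.

0.5347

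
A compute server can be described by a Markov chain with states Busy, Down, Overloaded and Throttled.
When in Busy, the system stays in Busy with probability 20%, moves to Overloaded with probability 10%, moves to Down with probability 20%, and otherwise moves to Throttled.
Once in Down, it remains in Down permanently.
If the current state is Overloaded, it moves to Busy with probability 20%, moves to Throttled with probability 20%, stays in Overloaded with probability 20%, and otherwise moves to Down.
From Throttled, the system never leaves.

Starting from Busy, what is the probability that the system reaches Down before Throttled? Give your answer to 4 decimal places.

0.3226

Let h(s) be the probability of absorption at Down starting from transient state s. Then h(Down) = 1 and h(Throttled) = 0. By first-step analysis:
h(Busy) = 0.2·h(Busy) + 0.2·1 + 0.1·h(Overloaded) + 0.5·0
h(Overloaded) = 0.2·h(Busy) + 0.4·1 + 0.2·h(Overloaded) + 0.2·0
Solving: h(Busy) = 0.3226, h(Overloaded) = 0.5806.
Starting from Busy, the probability is 0.3226.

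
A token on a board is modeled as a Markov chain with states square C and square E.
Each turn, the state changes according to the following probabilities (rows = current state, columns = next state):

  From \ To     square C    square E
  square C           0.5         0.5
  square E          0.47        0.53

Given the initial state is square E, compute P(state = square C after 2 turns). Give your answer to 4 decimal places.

0.4841

Sum over the intermediate state after 1 turn:
P = P(square E→square C)·P(square C→square C) + P(square E→square E)·P(square E→square C)
  = 0.47×0.5 + 0.53×0.47
  = 0.2350 + 0.2491 = 0.4841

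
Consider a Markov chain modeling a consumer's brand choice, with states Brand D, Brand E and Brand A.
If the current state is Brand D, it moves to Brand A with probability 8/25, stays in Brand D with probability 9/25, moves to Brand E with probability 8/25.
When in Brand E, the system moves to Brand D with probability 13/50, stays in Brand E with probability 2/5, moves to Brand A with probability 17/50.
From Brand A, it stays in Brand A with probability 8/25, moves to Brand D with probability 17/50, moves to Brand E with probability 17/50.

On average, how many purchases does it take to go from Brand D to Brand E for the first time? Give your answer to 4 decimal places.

Let t(s) be the expected number of purchases to first reach Brand E from state s, with t(Brand E) = 0. Conditioning on the first purchase:
t(Brand D) = 1 + 0.36·t(Brand D) + 0.32·t(Brand A)
t(Brand A) = 1 + 0.34·t(Brand D) + 0.32·t(Brand A)
Solving: t(Brand D) = 3.0637, t(Brand A) = 3.0025.
Expected purchases from Brand D to Brand E: 3.0637.

3.0637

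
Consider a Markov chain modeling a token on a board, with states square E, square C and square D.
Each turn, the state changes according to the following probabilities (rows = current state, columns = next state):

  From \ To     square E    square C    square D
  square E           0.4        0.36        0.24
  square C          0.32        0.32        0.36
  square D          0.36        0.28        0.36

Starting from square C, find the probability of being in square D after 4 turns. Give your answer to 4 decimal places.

0.3166

Propagate the distribution vector 4 turns from square C.
After 0 turns: (0.0000, 1.0000, 0.0000)
After 1 turn: (0.3200, 0.3200, 0.3600)
After 2 turns: (0.3600, 0.3184, 0.3216)
After 3 turns: (0.3617, 0.3215, 0.3168)
After 4 turns: (0.3616, 0.3218, 0.3166)
P(in square D after 4 turns) = 0.3166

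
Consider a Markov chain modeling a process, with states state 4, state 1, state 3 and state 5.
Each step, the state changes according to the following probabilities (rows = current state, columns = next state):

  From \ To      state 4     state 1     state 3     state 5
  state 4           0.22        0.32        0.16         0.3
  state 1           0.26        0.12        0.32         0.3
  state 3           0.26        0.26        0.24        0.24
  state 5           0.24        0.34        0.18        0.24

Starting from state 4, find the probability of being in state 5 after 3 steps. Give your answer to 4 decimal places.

Propagate the distribution vector 3 steps from state 4.
After 0 steps: (1.0000, 0.0000, 0.0000, 0.0000)
After 1 step: (0.2200, 0.3200, 0.1600, 0.3000)
After 2 steps: (0.2452, 0.2524, 0.2300, 0.2724)
After 3 steps: (0.2447, 0.2612, 0.2242, 0.2699)
P(in state 5 after 3 steps) = 0.2699

0.2699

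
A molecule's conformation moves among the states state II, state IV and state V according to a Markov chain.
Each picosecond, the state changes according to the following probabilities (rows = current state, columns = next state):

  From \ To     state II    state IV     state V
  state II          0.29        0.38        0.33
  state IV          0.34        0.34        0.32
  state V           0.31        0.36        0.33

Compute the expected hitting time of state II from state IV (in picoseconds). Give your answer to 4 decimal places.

3.0275

Let t(s) be the expected number of picoseconds to first reach state II from state s, with t(state II) = 0. Conditioning on the first picosecond:
t(state IV) = 1 + 0.34·t(state IV) + 0.32·t(state V)
t(state V) = 1 + 0.36·t(state IV) + 0.33·t(state V)
Solving: t(state IV) = 3.0275, t(state V) = 3.1193.
Expected picoseconds from state IV to state II: 3.0275.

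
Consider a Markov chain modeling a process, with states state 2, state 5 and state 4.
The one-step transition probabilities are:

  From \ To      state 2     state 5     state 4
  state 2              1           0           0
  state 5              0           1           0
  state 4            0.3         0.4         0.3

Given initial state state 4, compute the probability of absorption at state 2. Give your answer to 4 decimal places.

0.4286

Let h(s) be the probability of absorption at state 2 starting from transient state s. Then h(state 2) = 1 and h(state 5) = 0. By first-step analysis:
h(state 4) = 0.3·1 + 0.4·0 + 0.3·h(state 4)
Solving: h(state 4) = 0.4286.
Starting from state 4, the probability is 0.4286.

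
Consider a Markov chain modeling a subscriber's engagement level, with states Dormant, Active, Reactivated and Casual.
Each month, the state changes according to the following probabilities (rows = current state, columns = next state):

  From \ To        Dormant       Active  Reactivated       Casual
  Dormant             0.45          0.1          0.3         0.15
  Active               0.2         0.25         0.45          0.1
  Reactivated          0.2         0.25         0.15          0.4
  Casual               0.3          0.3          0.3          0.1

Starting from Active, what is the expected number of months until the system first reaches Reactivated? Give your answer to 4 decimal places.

Let t(s) be the expected number of months to first reach Reactivated from state s, with t(Reactivated) = 0. Conditioning on the first month:
t(Dormant) = 1 + 0.45·t(Dormant) + 0.1·t(Active) + 0.15·t(Casual)
t(Active) = 1 + 0.2·t(Dormant) + 0.25·t(Active) + 0.1·t(Casual)
t(Casual) = 1 + 0.3·t(Dormant) + 0.3·t(Active) + 0.1·t(Casual)
Solving: t(Dormant) = 3.1014, t(Active) = 2.5601, t(Casual) = 2.9983.
Expected months from Active to Reactivated: 2.5601.

2.5601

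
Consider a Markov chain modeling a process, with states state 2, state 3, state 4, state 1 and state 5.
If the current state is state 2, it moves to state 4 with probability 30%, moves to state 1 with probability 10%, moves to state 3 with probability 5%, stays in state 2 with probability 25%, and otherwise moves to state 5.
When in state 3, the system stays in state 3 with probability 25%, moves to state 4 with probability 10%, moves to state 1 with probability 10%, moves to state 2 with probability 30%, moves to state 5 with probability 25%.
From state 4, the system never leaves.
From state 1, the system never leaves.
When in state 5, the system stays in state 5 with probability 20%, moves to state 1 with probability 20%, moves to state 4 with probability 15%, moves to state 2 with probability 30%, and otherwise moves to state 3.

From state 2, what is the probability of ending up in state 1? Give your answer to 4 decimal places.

Let h(s) be the probability of absorption at state 1 starting from transient state s. Then h(state 1) = 1 and h(state 4) = 0. By first-step analysis:
h(state 2) = 0.25·h(state 2) + 0.05·h(state 3) + 0.3·0 + 0.1·1 + 0.3·h(state 5)
h(state 3) = 0.3·h(state 2) + 0.25·h(state 3) + 0.1·0 + 0.1·1 + 0.25·h(state 5)
h(state 5) = 0.3·h(state 2) + 0.15·h(state 3) + 0.15·0 + 0.2·1 + 0.2·h(state 5)
Solving: h(state 2) = 0.3453, h(state 3) = 0.4245, h(state 5) = 0.4591.
Starting from state 2, the probability is 0.3453.

0.3453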